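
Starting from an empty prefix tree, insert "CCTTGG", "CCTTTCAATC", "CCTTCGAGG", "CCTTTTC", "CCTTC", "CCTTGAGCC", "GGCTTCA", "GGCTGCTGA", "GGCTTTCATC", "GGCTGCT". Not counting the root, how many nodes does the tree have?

For each word, the new-node count is its length minus the longest prefix already in the trie:
  "CCTTGG" → 6 new (C, C, T, T, G, G)
  "CCTTTCAATC" → prefix "CCTT" already present; 6 new (T, C, A, A, T, C)
  "CCTTCGAGG" → prefix "CCTT" already present; 5 new (C, G, A, G, G)
  "CCTTTTC" → prefix "CCTTT" already present; 2 new (T, C)
  "CCTTC" → prefix "CCTTC" already present; 0 new (none)
  "CCTTGAGCC" → prefix "CCTTG" already present; 4 new (A, G, C, C)
  "GGCTTCA" → 7 new (G, G, C, T, T, C, A)
  "GGCTGCTGA" → prefix "GGCT" already present; 5 new (G, C, T, G, A)
  "GGCTTTCATC" → prefix "GGCTT" already present; 5 new (T, C, A, T, C)
  "GGCTGCT" → prefix "GGCTGCT" already present; 0 new (none)
Total nodes = 6 + 6 + 5 + 2 + 0 + 4 + 7 + 5 + 5 + 0 = 40

40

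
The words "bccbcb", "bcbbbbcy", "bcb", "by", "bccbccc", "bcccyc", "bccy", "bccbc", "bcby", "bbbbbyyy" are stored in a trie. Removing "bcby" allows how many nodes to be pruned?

A node on "bcby"'s path can go only if nothing else ends at it or branches off below it.
The suffix "y" (1 node) is used only by "bcby"; the node for "bcb" still has the child "b", so pruning stops there.
Nodes removed: 1

1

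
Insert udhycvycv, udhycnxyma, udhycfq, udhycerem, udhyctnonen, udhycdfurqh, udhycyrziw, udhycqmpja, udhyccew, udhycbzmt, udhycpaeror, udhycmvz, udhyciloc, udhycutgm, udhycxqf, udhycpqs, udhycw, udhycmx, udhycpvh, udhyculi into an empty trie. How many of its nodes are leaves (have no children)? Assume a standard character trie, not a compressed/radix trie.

A leaf is a node with no children — equivalently, the end of a word that is not a proper prefix of any other stored word.
Those words: "udhycbzmt", "udhyccew", "udhycdfurqh", "udhycerem", "udhycfq", "udhyciloc", "udhycmvz", "udhycmx", "udhycnxyma", "udhycpaeror", "udhycpqs", "udhycpvh", "udhycqmpja", "udhyctnonen", "udhyculi", "udhycutgm", "udhycvycv", "udhycw", "udhycxqf", "udhycyrziw"
Leaf count: 20

20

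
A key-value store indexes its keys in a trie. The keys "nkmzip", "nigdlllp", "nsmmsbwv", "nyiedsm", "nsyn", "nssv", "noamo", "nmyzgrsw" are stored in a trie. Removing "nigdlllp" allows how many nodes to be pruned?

7

Walk "nigdlllp" from the leaf back toward the root, removing each node that no remaining word uses.
The suffix "igdlllp" (7 nodes) is used only by "nigdlllp"; the node for "n" still has the child "k", so pruning stops there.
Nodes removed: 7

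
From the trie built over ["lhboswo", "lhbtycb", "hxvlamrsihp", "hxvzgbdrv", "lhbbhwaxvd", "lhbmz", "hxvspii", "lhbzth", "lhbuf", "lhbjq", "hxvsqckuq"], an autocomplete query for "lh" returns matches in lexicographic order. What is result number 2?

Words with prefix "lh", in lexicographic order: "lhbbhwaxvd", "lhbjq", "lhbmz", "lhboswo", "lhbtycb", "lhbuf", "lhbzth"
Position 2: lhbjq

lhbjq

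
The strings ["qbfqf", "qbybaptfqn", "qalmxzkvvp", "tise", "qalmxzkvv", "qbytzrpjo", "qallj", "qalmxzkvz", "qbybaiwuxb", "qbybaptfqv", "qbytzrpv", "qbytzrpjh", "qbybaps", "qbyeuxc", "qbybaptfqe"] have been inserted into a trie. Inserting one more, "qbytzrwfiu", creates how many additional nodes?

The longest prefix of "qbytzrwfiu" already in the trie is "qbytzr" (length 6).
Each of the 4 remaining characters creates one node.

4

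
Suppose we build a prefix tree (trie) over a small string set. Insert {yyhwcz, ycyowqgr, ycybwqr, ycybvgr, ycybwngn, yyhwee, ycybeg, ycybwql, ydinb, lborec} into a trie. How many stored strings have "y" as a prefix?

9

Walk to "y"; the words in its subtree are exactly those with that prefix.
Matches: "ycybeg", "ycybvgr", "ycybwngn", "ycybwql", "ycybwqr", "ycyowqgr", "ydinb", "yyhwcz", "yyhwee"
Count: 9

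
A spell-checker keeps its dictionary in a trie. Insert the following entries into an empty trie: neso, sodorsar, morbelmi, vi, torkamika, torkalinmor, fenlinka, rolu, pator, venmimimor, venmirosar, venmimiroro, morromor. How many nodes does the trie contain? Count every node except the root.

77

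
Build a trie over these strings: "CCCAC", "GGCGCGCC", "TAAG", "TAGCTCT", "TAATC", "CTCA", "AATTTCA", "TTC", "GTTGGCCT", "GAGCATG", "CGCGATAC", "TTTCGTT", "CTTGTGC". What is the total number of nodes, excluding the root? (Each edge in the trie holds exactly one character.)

66

For each word, the new-node count is its length minus the longest prefix already in the trie:
  "CCCAC" → 5 new (C, C, C, A, C)
  "GGCGCGCC" → 8 new (G, G, C, G, C, G, C, C)
  "TAAG" → 4 new (T, A, A, G)
  "TAGCTCT" → prefix "TA" already present; 5 new (G, C, T, C, T)
  "TAATC" → prefix "TAA" already present; 2 new (T, C)
  "CTCA" → prefix "C" already present; 3 new (T, C, A)
  "AATTTCA" → 7 new (A, A, T, T, T, C, A)
  "TTC" → prefix "T" already present; 2 new (T, C)
  "GTTGGCCT" → prefix "G" already present; 7 new (T, T, G, G, C, C, T)
  "GAGCATG" → prefix "G" already present; 6 new (A, G, C, A, T, G)
  "CGCGATAC" → prefix "C" already present; 7 new (G, C, G, A, T, A, C)
  "TTTCGTT" → prefix "TT" already present; 5 new (T, C, G, T, T)
  "CTTGTGC" → prefix "CT" already present; 5 new (T, G, T, G, C)
Total nodes = 5 + 8 + 4 + 5 + 2 + 3 + 7 + 2 + 7 + 6 + 7 + 5 + 5 = 66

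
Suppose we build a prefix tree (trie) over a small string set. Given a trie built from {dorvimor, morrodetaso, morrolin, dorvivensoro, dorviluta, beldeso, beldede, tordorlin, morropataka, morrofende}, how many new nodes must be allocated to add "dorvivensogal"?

3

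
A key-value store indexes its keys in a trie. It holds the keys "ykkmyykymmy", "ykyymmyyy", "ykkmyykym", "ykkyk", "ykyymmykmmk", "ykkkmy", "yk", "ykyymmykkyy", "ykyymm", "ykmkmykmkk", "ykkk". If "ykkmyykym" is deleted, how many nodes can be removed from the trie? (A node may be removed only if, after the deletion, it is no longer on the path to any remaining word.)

0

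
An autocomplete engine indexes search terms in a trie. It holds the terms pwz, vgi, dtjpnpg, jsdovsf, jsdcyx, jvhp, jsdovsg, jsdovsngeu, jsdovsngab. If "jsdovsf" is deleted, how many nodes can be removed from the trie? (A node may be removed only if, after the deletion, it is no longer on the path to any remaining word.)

1

A node on "jsdovsf"'s path can go only if nothing else ends at it or branches off below it.
The suffix "f" (1 node) is used only by "jsdovsf"; the node for "jsdovs" still has the child "g", so pruning stops there.
Nodes removed: 1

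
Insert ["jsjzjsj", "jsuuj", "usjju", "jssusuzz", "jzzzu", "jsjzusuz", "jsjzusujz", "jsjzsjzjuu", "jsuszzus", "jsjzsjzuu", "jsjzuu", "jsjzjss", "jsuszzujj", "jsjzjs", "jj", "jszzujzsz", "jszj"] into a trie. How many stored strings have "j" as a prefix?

Walk to "j"; the words in its subtree are exactly those with that prefix.
Words under "j": jj, jsjzjs, jsjzjsj, jsjzjss, jsjzsjzjuu, jsjzsjzuu, jsjzusujz, jsjzusuz, jsjzuu, jssusuzz, jsuszzujj, jsuszzus, jsuuj, jszj, jszzujzsz, jzzzu
Count: 16

16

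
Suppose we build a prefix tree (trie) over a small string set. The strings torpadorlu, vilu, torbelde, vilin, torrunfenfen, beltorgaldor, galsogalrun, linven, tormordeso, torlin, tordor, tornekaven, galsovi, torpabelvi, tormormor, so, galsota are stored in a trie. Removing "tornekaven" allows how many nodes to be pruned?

After clearing the end-marker at "tornekaven", prune upward until reaching a node still needed by another word.
The suffix "nekaven" (7 nodes) is used only by "tornekaven"; the node for "tor" still has the child "p", so pruning stops there.
Nodes removed: 7

7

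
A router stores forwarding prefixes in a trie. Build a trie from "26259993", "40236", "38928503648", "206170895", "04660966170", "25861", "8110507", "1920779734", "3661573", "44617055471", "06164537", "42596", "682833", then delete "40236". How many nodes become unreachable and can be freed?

A node on "40236"'s path can go only if nothing else ends at it or branches off below it.
The suffix "0236" (4 nodes) is used only by "40236"; the node for "4" still has the child "4", so pruning stops there.
Nodes removed: 4

4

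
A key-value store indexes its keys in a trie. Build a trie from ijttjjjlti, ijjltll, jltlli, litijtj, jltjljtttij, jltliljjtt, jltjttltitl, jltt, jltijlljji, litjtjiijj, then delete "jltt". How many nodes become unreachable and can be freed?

A node on "jltt"'s path can go only if nothing else ends at it or branches off below it.
The suffix "t" (1 node) is used only by "jltt"; the node for "jlt" still has the child "l", so pruning stops there.
Nodes removed: 1

1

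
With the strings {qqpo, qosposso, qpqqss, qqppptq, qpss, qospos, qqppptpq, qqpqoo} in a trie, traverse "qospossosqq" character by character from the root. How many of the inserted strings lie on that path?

2

Walk "qospossosqq" from the root; an end-of-word marker is hit whenever a stored word is a prefix of "qospossosqq".
Prefixes of the query that are stored words: "qospos", "qosposso"
Count: 2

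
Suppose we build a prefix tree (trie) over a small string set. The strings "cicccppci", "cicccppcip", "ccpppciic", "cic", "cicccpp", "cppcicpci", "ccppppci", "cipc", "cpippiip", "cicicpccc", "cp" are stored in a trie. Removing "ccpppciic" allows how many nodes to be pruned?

4

Walk "ccpppciic" from the leaf back toward the root, removing each node that no remaining word uses.
The suffix "ciic" (4 nodes) is used only by "ccpppciic"; the node for "ccppp" still has the child "p", so pruning stops there.
Nodes removed: 4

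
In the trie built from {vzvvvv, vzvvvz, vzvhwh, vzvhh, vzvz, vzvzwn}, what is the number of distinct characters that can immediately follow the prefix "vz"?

1

Follow the path "vz" to its node, then look at its outgoing edges.
Distinct next characters after "vz": v.
That node has 1 child edge.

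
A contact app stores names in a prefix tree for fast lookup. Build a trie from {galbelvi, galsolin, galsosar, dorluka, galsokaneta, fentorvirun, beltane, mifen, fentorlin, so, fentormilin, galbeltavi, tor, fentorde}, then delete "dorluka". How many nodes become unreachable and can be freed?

7

A node on "dorluka"'s path can go only if nothing else ends at it or branches off below it.
No other word shares any prefix with "dorluka", so all 7 of its nodes go.
Nodes removed: 7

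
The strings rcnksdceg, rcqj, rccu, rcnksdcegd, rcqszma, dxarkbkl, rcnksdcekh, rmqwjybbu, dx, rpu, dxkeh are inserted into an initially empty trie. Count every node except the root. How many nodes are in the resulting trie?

41

Insert word by word; a character creates a node only if that edge doesn't already exist:
  "rcnksdceg" → 9 new (r, c, n, k, s, d, c, e, g)
  "rcqj" → prefix "rc" already present; 2 new (q, j)
  "rccu" → prefix "rc" already present; 2 new (c, u)
  "rcnksdcegd" → prefix "rcnksdceg" already present; 1 new (d)
  "rcqszma" → prefix "rcq" already present; 4 new (s, z, m, a)
  "dxarkbkl" → 8 new (d, x, a, r, k, b, k, l)
  "rcnksdcekh" → prefix "rcnksdce" already present; 2 new (k, h)
  "rmqwjybbu" → prefix "r" already present; 8 new (m, q, w, j, y, b, b, u)
  "dx" → prefix "dx" already present; 0 new (none)
  "rpu" → prefix "r" already present; 2 new (p, u)
  "dxkeh" → prefix "dx" already present; 3 new (k, e, h)
Total nodes = 9 + 2 + 2 + 1 + 4 + 8 + 2 + 8 + 0 + 2 + 3 = 41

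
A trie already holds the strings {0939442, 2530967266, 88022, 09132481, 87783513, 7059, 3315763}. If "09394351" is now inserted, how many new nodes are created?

3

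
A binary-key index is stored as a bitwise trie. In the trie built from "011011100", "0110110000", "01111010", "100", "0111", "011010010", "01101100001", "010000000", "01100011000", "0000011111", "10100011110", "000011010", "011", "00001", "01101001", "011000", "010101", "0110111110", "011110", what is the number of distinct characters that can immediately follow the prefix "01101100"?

1

Walk "01101100" from the root, arriving at one node.
Characters that immediately follow "01101100" among the stored strings: {0}.
That node has 1 child edge.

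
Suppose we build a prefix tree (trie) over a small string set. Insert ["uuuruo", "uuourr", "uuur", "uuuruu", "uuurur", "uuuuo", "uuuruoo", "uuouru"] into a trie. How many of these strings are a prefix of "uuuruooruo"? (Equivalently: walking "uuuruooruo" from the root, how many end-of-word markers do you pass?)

3

Walk "uuuruooruo" from the root; an end-of-word marker is hit whenever a stored word is a prefix of "uuuruooruo".
Prefixes of the query that are stored words: "uuur", "uuuruo", "uuuruoo"
Count: 3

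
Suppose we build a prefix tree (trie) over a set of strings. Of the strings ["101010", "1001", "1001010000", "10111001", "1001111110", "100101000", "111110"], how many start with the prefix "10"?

Filter for entries beginning with "10":
Matches: "1001", "100101000", "1001010000", "1001111110", "101010", "10111001"
Count: 6

6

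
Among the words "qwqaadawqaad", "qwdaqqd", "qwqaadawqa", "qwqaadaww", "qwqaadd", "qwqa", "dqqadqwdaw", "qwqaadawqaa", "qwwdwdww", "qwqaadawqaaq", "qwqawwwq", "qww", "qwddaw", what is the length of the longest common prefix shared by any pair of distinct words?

Equivalently: take the maximum, over all pairs, of their longest common prefix length.
"qwqaadawqaa" and "qwqaadawqaad" agree on "qwqaadawqaa" (11 characters) before diverging; nothing deeper is shared.
Longest shared-prefix length: 11

11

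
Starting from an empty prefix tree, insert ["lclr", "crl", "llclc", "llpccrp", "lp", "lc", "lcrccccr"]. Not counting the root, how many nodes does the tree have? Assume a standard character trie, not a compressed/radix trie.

Insert word by word; a character creates a node only if that edge doesn't already exist:
  "lclr" → 4 new (l, c, l, r)
  "crl" → 3 new (c, r, l)
  "llclc" → prefix "l" already present; 4 new (l, c, l, c)
  "llpccrp" → prefix "ll" already present; 5 new (p, c, c, r, p)
  "lp" → prefix "l" already present; 1 new (p)
  "lc" → prefix "lc" already present; 0 new (none)
  "lcrccccr" → prefix "lc" already present; 6 new (r, c, c, c, c, r)
Total nodes = 4 + 3 + 4 + 5 + 1 + 0 + 6 = 23

23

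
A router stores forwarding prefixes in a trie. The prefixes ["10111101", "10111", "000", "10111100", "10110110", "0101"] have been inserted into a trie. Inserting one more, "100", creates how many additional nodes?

1

Walking "100" from the root, the first 2 characters ("10") follow existing edges; "0" is the first miss.
So 3 − 2 = 1 new nodes.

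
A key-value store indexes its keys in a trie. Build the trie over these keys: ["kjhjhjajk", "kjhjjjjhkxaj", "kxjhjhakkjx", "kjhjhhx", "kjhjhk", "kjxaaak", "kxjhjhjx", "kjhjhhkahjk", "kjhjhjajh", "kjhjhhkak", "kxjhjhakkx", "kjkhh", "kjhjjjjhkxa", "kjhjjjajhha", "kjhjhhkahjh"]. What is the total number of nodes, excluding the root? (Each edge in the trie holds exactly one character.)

54

Insert word by word; a character creates a node only if that edge doesn't already exist:
  "kjhjhjajk" → 9 new (k, j, h, j, h, j, a, j, k)
  "kjhjjjjhkxaj" → prefix "kjhj" already present; 8 new (j, j, j, h, k, x, a, j)
  "kxjhjhakkjx" → prefix "k" already present; 10 new (x, j, h, j, h, a, k, k, j, x)
  "kjhjhhx" → prefix "kjhjh" already present; 2 new (h, x)
  "kjhjhk" → prefix "kjhjh" already present; 1 new (k)
  "kjxaaak" → prefix "kj" already present; 5 new (x, a, a, a, k)
  "kxjhjhjx" → prefix "kxjhjh" already present; 2 new (j, x)
  "kjhjhhkahjk" → prefix "kjhjhh" already present; 5 new (k, a, h, j, k)
  "kjhjhjajh" → prefix "kjhjhjaj" already present; 1 new (h)
  "kjhjhhkak" → prefix "kjhjhhka" already present; 1 new (k)
  "kxjhjhakkx" → prefix "kxjhjhakk" already present; 1 new (x)
  "kjkhh" → prefix "kj" already present; 3 new (k, h, h)
  "kjhjjjjhkxa" → prefix "kjhjjjjhkxa" already present; 0 new (none)
  "kjhjjjajhha" → prefix "kjhjjj" already present; 5 new (a, j, h, h, a)
  "kjhjhhkahjh" → prefix "kjhjhhkahj" already present; 1 new (h)
Total nodes = 9 + 8 + 10 + 2 + 1 + 5 + 2 + 5 + 1 + 1 + 1 + 3 + 0 + 5 + 1 = 54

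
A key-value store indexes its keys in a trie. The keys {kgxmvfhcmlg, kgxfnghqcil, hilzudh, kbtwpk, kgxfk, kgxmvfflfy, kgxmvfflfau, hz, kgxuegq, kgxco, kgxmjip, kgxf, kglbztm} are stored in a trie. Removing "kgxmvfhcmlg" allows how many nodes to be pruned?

After clearing the end-marker at "kgxmvfhcmlg", prune upward until reaching a node still needed by another word.
The suffix "hcmlg" (5 nodes) is used only by "kgxmvfhcmlg"; the node for "kgxmvf" still has the child "f", so pruning stops there.
Nodes removed: 5

5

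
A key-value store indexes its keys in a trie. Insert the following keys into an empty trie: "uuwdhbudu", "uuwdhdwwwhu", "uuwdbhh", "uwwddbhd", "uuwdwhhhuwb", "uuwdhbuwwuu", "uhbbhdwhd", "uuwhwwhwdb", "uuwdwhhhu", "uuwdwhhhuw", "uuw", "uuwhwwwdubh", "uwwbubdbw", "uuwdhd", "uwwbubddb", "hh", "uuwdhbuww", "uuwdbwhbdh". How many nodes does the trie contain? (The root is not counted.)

Count nodes per top-level branch (shared prefixes stored once):
  'h'-branch (hh): 2 nodes
  'u'-branch (uhbbhdwhd, uuw, uuwdbhh, uuwdbwhbdh, uuwdhbudu, uuwdhbuww, uuwdhbuwwuu, uuwdhd, uuwdhdwwwhu, uuwdwhhhu, uuwdwhhhuw, uuwdwhhhuwb, uuwhwwhwdb, uuwhwwwdubh, uwwbubdbw, uwwbubddb, uwwddbhd): 69 nodes
Sum: 71

71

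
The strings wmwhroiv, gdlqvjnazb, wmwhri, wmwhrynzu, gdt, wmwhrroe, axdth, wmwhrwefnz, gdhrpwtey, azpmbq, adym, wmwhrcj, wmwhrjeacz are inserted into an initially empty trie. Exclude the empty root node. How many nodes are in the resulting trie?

59

Insert word by word; a character creates a node only if that edge doesn't already exist:
  "wmwhroiv" → 8 new (w, m, w, h, r, o, i, v)
  "gdlqvjnazb" → 10 new (g, d, l, q, v, j, n, a, z, b)
  "wmwhri" → prefix "wmwhr" already present; 1 new (i)
  "wmwhrynzu" → prefix "wmwhr" already present; 4 new (y, n, z, u)
  "gdt" → prefix "gd" already present; 1 new (t)
  "wmwhrroe" → prefix "wmwhr" already present; 3 new (r, o, e)
  "axdth" → 5 new (a, x, d, t, h)
  "wmwhrwefnz" → prefix "wmwhr" already present; 5 new (w, e, f, n, z)
  "gdhrpwtey" → prefix "gd" already present; 7 new (h, r, p, w, t, e, y)
  "azpmbq" → prefix "a" already present; 5 new (z, p, m, b, q)
  "adym" → prefix "a" already present; 3 new (d, y, m)
  "wmwhrcj" → prefix "wmwhr" already present; 2 new (c, j)
  "wmwhrjeacz" → prefix "wmwhr" already present; 5 new (j, e, a, c, z)
Total nodes = 8 + 10 + 1 + 4 + 1 + 3 + 5 + 5 + 7 + 5 + 3 + 2 + 5 = 59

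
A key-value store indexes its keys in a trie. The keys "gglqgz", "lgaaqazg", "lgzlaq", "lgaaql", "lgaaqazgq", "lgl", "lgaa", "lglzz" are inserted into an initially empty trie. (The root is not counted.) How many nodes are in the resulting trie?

23

For each word, the new-node count is its length minus the longest prefix already in the trie:
  "gglqgz" → 6 new (g, g, l, q, g, z)
  "lgaaqazg" → 8 new (l, g, a, a, q, a, z, g)
  "lgzlaq" → prefix "lg" already present; 4 new (z, l, a, q)
  "lgaaql" → prefix "lgaaq" already present; 1 new (l)
  "lgaaqazgq" → prefix "lgaaqazg" already present; 1 new (q)
  "lgl" → prefix "lg" already present; 1 new (l)
  "lgaa" → prefix "lgaa" already present; 0 new (none)
  "lglzz" → prefix "lgl" already present; 2 new (z, z)
Total nodes = 6 + 8 + 4 + 1 + 1 + 1 + 0 + 2 = 23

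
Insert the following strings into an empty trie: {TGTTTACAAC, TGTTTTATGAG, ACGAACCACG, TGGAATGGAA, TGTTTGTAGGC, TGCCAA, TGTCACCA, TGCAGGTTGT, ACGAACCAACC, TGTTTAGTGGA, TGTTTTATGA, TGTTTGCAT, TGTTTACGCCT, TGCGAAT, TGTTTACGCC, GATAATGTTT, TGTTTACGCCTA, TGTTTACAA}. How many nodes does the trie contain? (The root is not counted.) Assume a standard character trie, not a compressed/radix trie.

86

Insert word by word; a character creates a node only if that edge doesn't already exist:
  "TGTTTACAAC" → 10 new (T, G, T, T, T, A, C, A, A, C)
  "TGTTTTATGAG" → prefix "TGTTT" already present; 6 new (T, A, T, G, A, G)
  "ACGAACCACG" → 10 new (A, C, G, A, A, C, C, A, C, G)
  "TGGAATGGAA" → prefix "TG" already present; 8 new (G, A, A, T, G, G, A, A)
  "TGTTTGTAGGC" → prefix "TGTTT" already present; 6 new (G, T, A, G, G, C)
  "TGCCAA" → prefix "TG" already present; 4 new (C, C, A, A)
  "TGTCACCA" → prefix "TGT" already present; 5 new (C, A, C, C, A)
  "TGCAGGTTGT" → prefix "TGC" already present; 7 new (A, G, G, T, T, G, T)
  "ACGAACCAACC" → prefix "ACGAACCA" already present; 3 new (A, C, C)
  "TGTTTAGTGGA" → prefix "TGTTTA" already present; 5 new (G, T, G, G, A)
  "TGTTTTATGA" → prefix "TGTTTTATGA" already present; 0 new (none)
  "TGTTTGCAT" → prefix "TGTTTG" already present; 3 new (C, A, T)
  "TGTTTACGCCT" → prefix "TGTTTAC" already present; 4 new (G, C, C, T)
  "TGCGAAT" → prefix "TGC" already present; 4 new (G, A, A, T)
  "TGTTTACGCC" → prefix "TGTTTACGCC" already present; 0 new (none)
  "GATAATGTTT" → 10 new (G, A, T, A, A, T, G, T, T, T)
  "TGTTTACGCCTA" → prefix "TGTTTACGCCT" already present; 1 new (A)
  "TGTTTACAA" → prefix "TGTTTACAA" already present; 0 new (none)
Total nodes = 10 + 6 + 10 + 8 + 6 + 4 + 5 + 7 + 3 + 5 + 0 + 3 + 4 + 4 + 0 + 10 + 1 + 0 = 86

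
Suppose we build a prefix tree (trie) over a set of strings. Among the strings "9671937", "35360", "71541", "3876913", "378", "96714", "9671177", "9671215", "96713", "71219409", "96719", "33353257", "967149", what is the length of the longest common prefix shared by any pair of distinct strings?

Look for the deepest trie node that still has at least two words in its subtree.
e.g. "96714" and "967149" share the prefix "96714" of length 5; no pair shares a longer one.
Longest shared-prefix length: 5

5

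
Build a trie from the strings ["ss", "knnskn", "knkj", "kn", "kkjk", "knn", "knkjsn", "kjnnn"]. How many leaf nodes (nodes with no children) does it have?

5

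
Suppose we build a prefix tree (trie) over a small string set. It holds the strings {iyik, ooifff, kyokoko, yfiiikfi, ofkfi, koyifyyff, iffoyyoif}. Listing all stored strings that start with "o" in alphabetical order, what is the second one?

ooifff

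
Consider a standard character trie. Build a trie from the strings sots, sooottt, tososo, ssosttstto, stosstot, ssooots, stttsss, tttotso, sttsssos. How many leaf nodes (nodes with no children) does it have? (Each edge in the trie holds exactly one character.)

9

Leaves are exactly the stored words that no other stored word extends.
Those words: "sooottt", "sots", "ssooots", "ssosttstto", "stosstot", "sttsssos", "stttsss", "tososo", "tttotso"
Leaf count: 9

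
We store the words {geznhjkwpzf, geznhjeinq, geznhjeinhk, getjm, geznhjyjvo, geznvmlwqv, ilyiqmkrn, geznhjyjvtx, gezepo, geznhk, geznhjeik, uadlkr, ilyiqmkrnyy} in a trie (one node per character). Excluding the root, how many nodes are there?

For each word, the new-node count is its length minus the longest prefix already in the trie:
  "geznhjkwpzf" → 11 new (g, e, z, n, h, j, k, w, p, z, f)
  "geznhjeinq" → prefix "geznhj" already present; 4 new (e, i, n, q)
  "geznhjeinhk" → prefix "geznhjein" already present; 2 new (h, k)
  "getjm" → prefix "ge" already present; 3 new (t, j, m)
  "geznhjyjvo" → prefix "geznhj" already present; 4 new (y, j, v, o)
  "geznvmlwqv" → prefix "gezn" already present; 6 new (v, m, l, w, q, v)
  "ilyiqmkrn" → 9 new (i, l, y, i, q, m, k, r, n)
  "geznhjyjvtx" → prefix "geznhjyjv" already present; 2 new (t, x)
  "gezepo" → prefix "gez" already present; 3 new (e, p, o)
  "geznhk" → prefix "geznh" already present; 1 new (k)
  "geznhjeik" → prefix "geznhjei" already present; 1 new (k)
  "uadlkr" → 6 new (u, a, d, l, k, r)
  "ilyiqmkrnyy" → prefix "ilyiqmkrn" already present; 2 new (y, y)
Total nodes = 11 + 4 + 2 + 3 + 4 + 6 + 9 + 2 + 3 + 1 + 1 + 6 + 2 = 54

54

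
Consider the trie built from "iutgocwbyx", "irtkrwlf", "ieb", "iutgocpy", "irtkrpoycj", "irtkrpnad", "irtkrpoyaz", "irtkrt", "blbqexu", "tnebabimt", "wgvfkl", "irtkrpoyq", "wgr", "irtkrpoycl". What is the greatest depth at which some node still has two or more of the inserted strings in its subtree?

9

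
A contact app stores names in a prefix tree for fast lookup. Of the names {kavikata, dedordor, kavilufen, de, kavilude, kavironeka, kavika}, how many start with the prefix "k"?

5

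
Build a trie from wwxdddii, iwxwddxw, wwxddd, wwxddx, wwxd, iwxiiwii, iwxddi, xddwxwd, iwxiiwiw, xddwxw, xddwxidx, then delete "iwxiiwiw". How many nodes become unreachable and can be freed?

1

A node on "iwxiiwiw"'s path can go only if nothing else ends at it or branches off below it.
The suffix "w" (1 node) is used only by "iwxiiwiw"; the node for "iwxiiwi" still has the child "i", so pruning stops there.
Nodes removed: 1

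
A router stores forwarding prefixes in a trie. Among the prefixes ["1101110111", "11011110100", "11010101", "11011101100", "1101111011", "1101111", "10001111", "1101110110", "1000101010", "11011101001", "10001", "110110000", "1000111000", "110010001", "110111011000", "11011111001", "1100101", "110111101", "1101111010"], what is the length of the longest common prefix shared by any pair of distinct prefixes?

11

Equivalently: take the maximum, over all pairs, of their longest common prefix length.
"11011101100" and "110111011000" agree on "11011101100" (11 characters) before diverging; nothing deeper is shared.
Longest shared-prefix length: 11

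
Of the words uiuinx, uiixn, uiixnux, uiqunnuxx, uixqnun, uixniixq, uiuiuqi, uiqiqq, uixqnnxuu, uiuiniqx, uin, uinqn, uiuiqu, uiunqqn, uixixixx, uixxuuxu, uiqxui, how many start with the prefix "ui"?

Walk to "ui"; the words in its subtree are exactly those with that prefix.
Matches: "uiixn", "uiixnux", "uin", "uinqn", "uiqiqq", "uiqunnuxx", "uiqxui", "uiuiniqx", "uiuinx", "uiuiqu", "uiuiuqi", "uiunqqn", "uixixixx", "uixniixq", "uixqnnxuu", "uixqnun", "uixxuuxu"
Count: 17

17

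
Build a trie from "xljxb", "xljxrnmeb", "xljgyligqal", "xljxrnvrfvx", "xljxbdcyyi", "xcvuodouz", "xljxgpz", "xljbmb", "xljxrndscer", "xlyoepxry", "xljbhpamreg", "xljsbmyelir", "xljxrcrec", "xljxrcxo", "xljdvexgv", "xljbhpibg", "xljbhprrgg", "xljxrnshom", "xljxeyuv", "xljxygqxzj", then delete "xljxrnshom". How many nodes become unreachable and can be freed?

4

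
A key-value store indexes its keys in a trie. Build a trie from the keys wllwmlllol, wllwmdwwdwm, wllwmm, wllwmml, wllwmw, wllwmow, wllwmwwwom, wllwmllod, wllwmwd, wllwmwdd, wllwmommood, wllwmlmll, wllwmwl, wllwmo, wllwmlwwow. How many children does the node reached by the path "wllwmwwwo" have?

1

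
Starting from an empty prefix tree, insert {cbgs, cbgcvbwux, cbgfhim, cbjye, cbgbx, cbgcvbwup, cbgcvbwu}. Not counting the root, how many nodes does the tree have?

20

Count nodes per top-level branch (shared prefixes stored once):
  'c'-branch (cbgbx, cbgcvbwu, cbgcvbwup, cbgcvbwux, cbgfhim, cbgs, cbjye): 20 nodes
Sum: 20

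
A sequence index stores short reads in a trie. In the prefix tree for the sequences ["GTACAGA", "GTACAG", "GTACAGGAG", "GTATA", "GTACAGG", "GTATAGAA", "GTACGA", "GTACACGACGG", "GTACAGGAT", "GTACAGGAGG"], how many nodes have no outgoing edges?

6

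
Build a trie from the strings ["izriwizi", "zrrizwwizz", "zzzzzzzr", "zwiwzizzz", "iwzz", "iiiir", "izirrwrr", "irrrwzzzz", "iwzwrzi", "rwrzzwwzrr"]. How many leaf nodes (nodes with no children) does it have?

10

Leaves are exactly the stored words that no other stored word extends.
Those words: "iiiir", "irrrwzzzz", "iwzwrzi", "iwzz", "izirrwrr", "izriwizi", "rwrzzwwzrr", "zrrizwwizz", "zwiwzizzz", "zzzzzzzr"
Leaf count: 10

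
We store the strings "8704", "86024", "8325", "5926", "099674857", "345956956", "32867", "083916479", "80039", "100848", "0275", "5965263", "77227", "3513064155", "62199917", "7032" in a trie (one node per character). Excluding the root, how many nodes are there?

88

For each word, the new-node count is its length minus the longest prefix already in the trie:
  "8704" → 4 new (8, 7, 0, 4)
  "86024" → prefix "8" already present; 4 new (6, 0, 2, 4)
  "8325" → prefix "8" already present; 3 new (3, 2, 5)
  "5926" → 4 new (5, 9, 2, 6)
  "099674857" → 9 new (0, 9, 9, 6, 7, 4, 8, 5, 7)
  "345956956" → 9 new (3, 4, 5, 9, 5, 6, 9, 5, 6)
  "32867" → prefix "3" already present; 4 new (2, 8, 6, 7)
  "083916479" → prefix "0" already present; 8 new (8, 3, 9, 1, 6, 4, 7, 9)
  "80039" → prefix "8" already present; 4 new (0, 0, 3, 9)
  "100848" → 6 new (1, 0, 0, 8, 4, 8)
  "0275" → prefix "0" already present; 3 new (2, 7, 5)
  "5965263" → prefix "59" already present; 5 new (6, 5, 2, 6, 3)
  "77227" → 5 new (7, 7, 2, 2, 7)
  "3513064155" → prefix "3" already present; 9 new (5, 1, 3, 0, 6, 4, 1, 5, 5)
  "62199917" → 8 new (6, 2, 1, 9, 9, 9, 1, 7)
  "7032" → prefix "7" already present; 3 new (0, 3, 2)
Total nodes = 4 + 4 + 3 + 4 + 9 + 9 + 4 + 8 + 4 + 6 + 3 + 5 + 5 + 9 + 8 + 3 = 88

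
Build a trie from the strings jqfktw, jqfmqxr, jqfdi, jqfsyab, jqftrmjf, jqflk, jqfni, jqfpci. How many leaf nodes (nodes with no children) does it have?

8

Leaves are exactly the stored words that no other stored word extends.
Those words: "jqfdi", "jqfktw", "jqflk", "jqfmqxr", "jqfni", "jqfpci", "jqfsyab", "jqftrmjf"
Leaf count: 8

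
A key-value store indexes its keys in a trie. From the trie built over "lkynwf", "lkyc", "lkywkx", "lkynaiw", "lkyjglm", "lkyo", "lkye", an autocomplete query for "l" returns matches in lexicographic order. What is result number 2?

Words with prefix "l", in lexicographic order: "lkyc", "lkye", "lkyjglm", "lkynaiw", "lkynwf", "lkyo", "lkywkx"
Position 2: lkye

lkye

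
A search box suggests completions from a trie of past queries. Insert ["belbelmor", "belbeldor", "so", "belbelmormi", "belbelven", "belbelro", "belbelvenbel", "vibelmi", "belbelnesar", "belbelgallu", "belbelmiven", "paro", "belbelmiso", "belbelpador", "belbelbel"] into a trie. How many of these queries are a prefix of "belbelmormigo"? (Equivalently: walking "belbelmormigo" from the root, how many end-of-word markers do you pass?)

Walk "belbelmormigo" from the root; an end-of-word marker is hit whenever a stored word is a prefix of "belbelmormigo".
Prefixes of the query that are stored words: "belbelmor", "belbelmormi"
Count: 2

2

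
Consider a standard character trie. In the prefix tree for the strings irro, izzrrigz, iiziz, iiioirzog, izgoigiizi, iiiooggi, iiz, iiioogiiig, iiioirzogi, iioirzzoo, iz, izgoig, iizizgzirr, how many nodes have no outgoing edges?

A leaf is a node with no children — equivalently, the end of a word that is not a proper prefix of any other stored word.
Those words: "iiioirzogi", "iiiooggi", "iiioogiiig", "iioirzzoo", "iizizgzirr", "irro", "izgoigiizi", "izzrrigz"
Leaf count: 8

8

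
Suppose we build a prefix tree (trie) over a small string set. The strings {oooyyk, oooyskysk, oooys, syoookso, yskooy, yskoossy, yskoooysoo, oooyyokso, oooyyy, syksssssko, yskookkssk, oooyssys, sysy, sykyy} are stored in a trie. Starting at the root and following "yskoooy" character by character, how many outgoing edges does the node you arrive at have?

1

Walk "yskoooy" from the root, arriving at one node.
Characters that immediately follow "yskoooy" among the stored strings: {s}.
That node has 1 child edge.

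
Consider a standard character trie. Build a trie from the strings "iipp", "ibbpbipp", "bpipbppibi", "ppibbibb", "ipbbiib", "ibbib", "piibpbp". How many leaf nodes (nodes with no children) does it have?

Leaves are exactly the stored words that no other stored word extends.
Those words: "bpipbppibi", "ibbib", "ibbpbipp", "iipp", "ipbbiib", "piibpbp", "ppibbibb"
Leaf count: 7

7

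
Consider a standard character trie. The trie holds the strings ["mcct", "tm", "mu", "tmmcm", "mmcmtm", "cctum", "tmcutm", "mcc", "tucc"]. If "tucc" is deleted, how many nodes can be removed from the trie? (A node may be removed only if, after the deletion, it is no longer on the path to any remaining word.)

3

After clearing the end-marker at "tucc", prune upward until reaching a node still needed by another word.
The suffix "ucc" (3 nodes) is used only by "tucc"; the node for "t" still has the child "m", so pruning stops there.
Nodes removed: 3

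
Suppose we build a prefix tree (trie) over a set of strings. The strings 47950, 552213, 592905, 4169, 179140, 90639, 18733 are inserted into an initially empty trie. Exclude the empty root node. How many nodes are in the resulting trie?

34

Trie structure (* marks end of a word):
(root)
├─ 1
│  ├─ 7
│  │  └─ 9
│  │     └─ 1
│  │        └─ 4
│  │           └─ 0 *
│  └─ 8
│     └─ 7
│        └─ 3
│           └─ 3 *
├─ 4
│  ├─ 1
│  │  └─ 6
│  │     └─ 9 *
│  └─ 7
│     └─ 9
│        └─ 5
│           └─ 0 *
├─ 5
│  ├─ 5
│  │  └─ 2
│  │     └─ 2
│  │        └─ 1
│  │           └─ 3 *
│  └─ 9
│     └─ 2
│        └─ 9
│           └─ 0
│              └─ 5 *
└─ 9
   └─ 0
      └─ 6
         └─ 3
            └─ 9 *
Counting every labelled node above: 34.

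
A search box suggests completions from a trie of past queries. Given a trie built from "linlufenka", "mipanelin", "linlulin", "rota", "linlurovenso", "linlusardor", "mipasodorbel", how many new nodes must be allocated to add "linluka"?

2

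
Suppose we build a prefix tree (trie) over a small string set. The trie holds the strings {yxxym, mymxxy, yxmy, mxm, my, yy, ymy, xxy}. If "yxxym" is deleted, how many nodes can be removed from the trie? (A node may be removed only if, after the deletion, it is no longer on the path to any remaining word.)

A node on "yxxym"'s path can go only if nothing else ends at it or branches off below it.
The suffix "xym" (3 nodes) is used only by "yxxym"; the node for "yx" still has the child "m", so pruning stops there.
Nodes removed: 3

3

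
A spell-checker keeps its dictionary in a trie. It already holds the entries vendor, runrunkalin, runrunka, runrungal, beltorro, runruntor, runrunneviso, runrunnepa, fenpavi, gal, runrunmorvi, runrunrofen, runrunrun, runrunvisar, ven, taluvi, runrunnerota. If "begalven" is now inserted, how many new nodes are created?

6

"be" is already a path in the trie; the remaining "galven" must be added.
Each of the 6 remaining characters creates one node.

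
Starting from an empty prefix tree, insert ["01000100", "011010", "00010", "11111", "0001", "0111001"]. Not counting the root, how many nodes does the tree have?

25

Insert word by word; a character creates a node only if that edge doesn't already exist:
  "01000100" → 8 new (0, 1, 0, 0, 0, 1, 0, 0)
  "011010" → prefix "01" already present; 4 new (1, 0, 1, 0)
  "00010" → prefix "0" already present; 4 new (0, 0, 1, 0)
  "11111" → 5 new (1, 1, 1, 1, 1)
  "0001" → prefix "0001" already present; 0 new (none)
  "0111001" → prefix "011" already present; 4 new (1, 0, 0, 1)
Total nodes = 8 + 4 + 4 + 5 + 0 + 4 = 25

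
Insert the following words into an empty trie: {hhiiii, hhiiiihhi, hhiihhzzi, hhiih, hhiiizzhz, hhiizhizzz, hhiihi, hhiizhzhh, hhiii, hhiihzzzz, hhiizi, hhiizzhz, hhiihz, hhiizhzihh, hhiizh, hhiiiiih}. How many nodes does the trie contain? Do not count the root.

For each word, the new-node count is its length minus the longest prefix already in the trie:
  "hhiiii" → 6 new (h, h, i, i, i, i)
  "hhiiiihhi" → prefix "hhiiii" already present; 3 new (h, h, i)
  "hhiihhzzi" → prefix "hhii" already present; 5 new (h, h, z, z, i)
  "hhiih" → prefix "hhiih" already present; 0 new (none)
  "hhiiizzhz" → prefix "hhiii" already present; 4 new (z, z, h, z)
  "hhiizhizzz" → prefix "hhii" already present; 6 new (z, h, i, z, z, z)
  "hhiihi" → prefix "hhiih" already present; 1 new (i)
  "hhiizhzhh" → prefix "hhiizh" already present; 3 new (z, h, h)
  "hhiii" → prefix "hhiii" already present; 0 new (none)
  "hhiihzzzz" → prefix "hhiih" already present; 4 new (z, z, z, z)
  "hhiizi" → prefix "hhiiz" already present; 1 new (i)
  "hhiizzhz" → prefix "hhiiz" already present; 3 new (z, h, z)
  "hhiihz" → prefix "hhiihz" already present; 0 new (none)
  "hhiizhzihh" → prefix "hhiizhz" already present; 3 new (i, h, h)
  "hhiizh" → prefix "hhiizh" already present; 0 new (none)
  "hhiiiiih" → prefix "hhiiii" already present; 2 new (i, h)
Total nodes = 6 + 3 + 5 + 0 + 4 + 6 + 1 + 3 + 0 + 4 + 1 + 3 + 0 + 3 + 0 + 2 = 41

41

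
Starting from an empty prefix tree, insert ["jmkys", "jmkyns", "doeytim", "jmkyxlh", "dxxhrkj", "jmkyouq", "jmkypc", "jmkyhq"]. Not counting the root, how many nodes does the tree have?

Trace insertions, counting only characters that open a new branch:
  "jmkys" → 5 new (j, m, k, y, s)
  "jmkyns" → prefix "jmky" already present; 2 new (n, s)
  "doeytim" → 7 new (d, o, e, y, t, i, m)
  "jmkyxlh" → prefix "jmky" already present; 3 new (x, l, h)
  "dxxhrkj" → prefix "d" already present; 6 new (x, x, h, r, k, j)
  "jmkyouq" → prefix "jmky" already present; 3 new (o, u, q)
  "jmkypc" → prefix "jmky" already present; 2 new (p, c)
  "jmkyhq" → prefix "jmky" already present; 2 new (h, q)
Total nodes = 5 + 2 + 7 + 3 + 6 + 3 + 2 + 2 = 30

30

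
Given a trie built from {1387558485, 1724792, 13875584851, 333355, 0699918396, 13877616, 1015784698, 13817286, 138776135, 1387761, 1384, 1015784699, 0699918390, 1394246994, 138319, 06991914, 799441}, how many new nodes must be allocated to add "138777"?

1

Walking "138777" from the root, the first 5 characters ("13877") follow existing edges; "7" is the first miss.
Each of the 1 remaining characters creates one node.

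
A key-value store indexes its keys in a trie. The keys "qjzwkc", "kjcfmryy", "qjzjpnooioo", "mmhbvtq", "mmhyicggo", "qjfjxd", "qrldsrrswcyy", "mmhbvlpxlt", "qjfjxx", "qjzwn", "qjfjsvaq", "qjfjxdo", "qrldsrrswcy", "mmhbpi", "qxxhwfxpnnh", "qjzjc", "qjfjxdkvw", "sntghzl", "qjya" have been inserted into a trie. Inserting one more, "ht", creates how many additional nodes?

2

Nothing in the trie begins with "h"; the whole of "ht" is new.
2 − 0 = 2 new nodes.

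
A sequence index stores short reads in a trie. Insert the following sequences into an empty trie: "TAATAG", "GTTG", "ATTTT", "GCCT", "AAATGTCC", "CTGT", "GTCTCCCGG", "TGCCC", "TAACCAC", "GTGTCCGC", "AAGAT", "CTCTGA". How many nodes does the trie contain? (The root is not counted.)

57

Count nodes per top-level branch (shared prefixes stored once):
  'A'-branch (AAATGTCC, AAGAT, ATTTT): 15 nodes
  'C'-branch (CTCTGA, CTGT): 8 nodes
  'G'-branch (GCCT, GTCTCCCGG, GTGTCCGC, GTTG): 20 nodes
  'T'-branch (TAACCAC, TAATAG, TGCCC): 14 nodes
Sum: 57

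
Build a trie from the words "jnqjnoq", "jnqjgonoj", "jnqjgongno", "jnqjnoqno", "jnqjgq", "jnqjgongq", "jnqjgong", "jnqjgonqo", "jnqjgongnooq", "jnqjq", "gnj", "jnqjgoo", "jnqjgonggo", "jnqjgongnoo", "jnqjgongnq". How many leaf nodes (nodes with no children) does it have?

Leaves are exactly the stored words that no other stored word extends.
Those words: "gnj", "jnqjgonggo", "jnqjgongnooq", "jnqjgongnq", "jnqjgongq", "jnqjgonoj", "jnqjgonqo", "jnqjgoo", "jnqjgq", "jnqjnoqno", "jnqjq"
Leaf count: 11

11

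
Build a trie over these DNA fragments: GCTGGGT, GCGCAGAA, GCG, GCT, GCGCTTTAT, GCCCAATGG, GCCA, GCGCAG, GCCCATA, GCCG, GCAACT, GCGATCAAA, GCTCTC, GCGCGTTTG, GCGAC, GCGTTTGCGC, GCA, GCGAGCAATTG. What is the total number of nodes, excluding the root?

Insert word by word; a character creates a node only if that edge doesn't already exist:
  "GCTGGGT" → 7 new (G, C, T, G, G, G, T)
  "GCGCAGAA" → prefix "GC" already present; 6 new (G, C, A, G, A, A)
  "GCG" → prefix "GCG" already present; 0 new (none)
  "GCT" → prefix "GCT" already present; 0 new (none)
  "GCGCTTTAT" → prefix "GCGC" already present; 5 new (T, T, T, A, T)
  "GCCCAATGG" → prefix "GC" already present; 7 new (C, C, A, A, T, G, G)
  "GCCA" → prefix "GCC" already present; 1 new (A)
  "GCGCAG" → prefix "GCGCAG" already present; 0 new (none)
  "GCCCATA" → prefix "GCCCA" already present; 2 new (T, A)
  "GCCG" → prefix "GCC" already present; 1 new (G)
  "GCAACT" → prefix "GC" already present; 4 new (A, A, C, T)
  "GCGATCAAA" → prefix "GCG" already present; 6 new (A, T, C, A, A, A)
  "GCTCTC" → prefix "GCT" already present; 3 new (C, T, C)
  "GCGCGTTTG" → prefix "GCGC" already present; 5 new (G, T, T, T, G)
  "GCGAC" → prefix "GCGA" already present; 1 new (C)
  "GCGTTTGCGC" → prefix "GCG" already present; 7 new (T, T, T, G, C, G, C)
  "GCA" → prefix "GCA" already present; 0 new (none)
  "GCGAGCAATTG" → prefix "GCGA" already present; 7 new (G, C, A, A, T, T, G)
Total nodes = 7 + 6 + 0 + 0 + 5 + 7 + 1 + 0 + 2 + 1 + 4 + 6 + 3 + 5 + 1 + 7 + 0 + 7 = 62

62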